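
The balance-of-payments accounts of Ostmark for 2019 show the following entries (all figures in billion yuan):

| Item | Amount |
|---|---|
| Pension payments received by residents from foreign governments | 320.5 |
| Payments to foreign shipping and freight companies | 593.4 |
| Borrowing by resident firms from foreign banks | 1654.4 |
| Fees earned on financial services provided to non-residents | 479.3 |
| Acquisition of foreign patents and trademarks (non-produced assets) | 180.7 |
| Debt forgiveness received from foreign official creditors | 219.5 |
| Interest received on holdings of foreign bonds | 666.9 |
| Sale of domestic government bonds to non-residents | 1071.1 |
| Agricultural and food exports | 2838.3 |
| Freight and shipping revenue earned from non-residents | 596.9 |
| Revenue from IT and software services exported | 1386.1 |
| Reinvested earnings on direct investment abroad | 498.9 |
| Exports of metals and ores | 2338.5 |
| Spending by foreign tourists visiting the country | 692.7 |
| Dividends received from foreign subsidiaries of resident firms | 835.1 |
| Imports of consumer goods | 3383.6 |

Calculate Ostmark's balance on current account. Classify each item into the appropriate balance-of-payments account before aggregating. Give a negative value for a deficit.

6676.2

Goods: 2338.5 + 2838.3 - 3383.6 = 1793.2
Services: 692.7 + 596.9 + 479.3 + 1386.1 - 593.4 = 2561.6
Primary income: 666.9 + 835.1 + 498.9 = 2000.9
Secondary income: 320.5
Current account = 1793.2 + 2561.6 + 2000.9 + 320.5 = 6676.2
(Excluded from the current account — financial account: borrowing by resident firms from foreign banks 1654.4, sale of domestic government bonds to non-residents 1071.1; capital account: acquisition of foreign patents and trademarks (non-produced assets) 180.7, debt forgiveness received from foreign official creditors 219.5.)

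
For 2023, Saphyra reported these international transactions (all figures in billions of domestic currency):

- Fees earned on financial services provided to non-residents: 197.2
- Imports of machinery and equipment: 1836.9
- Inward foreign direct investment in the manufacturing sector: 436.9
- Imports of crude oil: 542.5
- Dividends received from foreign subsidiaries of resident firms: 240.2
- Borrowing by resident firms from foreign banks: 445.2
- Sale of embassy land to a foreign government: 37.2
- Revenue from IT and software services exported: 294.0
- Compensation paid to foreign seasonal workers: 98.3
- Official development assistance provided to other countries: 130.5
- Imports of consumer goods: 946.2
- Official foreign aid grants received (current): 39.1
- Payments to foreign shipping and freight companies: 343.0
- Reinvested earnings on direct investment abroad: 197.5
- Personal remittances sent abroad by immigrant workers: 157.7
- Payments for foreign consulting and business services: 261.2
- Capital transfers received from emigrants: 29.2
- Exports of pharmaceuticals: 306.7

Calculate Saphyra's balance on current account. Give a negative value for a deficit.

-3041.6

Goods: 306.7 - 1836.9 - 946.2 - 542.5 = -3018.9
Services: -343.0 - 261.2 + 294.0 + 197.2 = -113.0
Primary income: 240.2 - 98.3 + 197.5 = 339.4
Secondary income: 39.1 - 157.7 - 130.5 = -249.1
Current account = (-3018.9) + (-113.0) + 339.4 + (-249.1) = -3041.6
(Excluded from the current account — financial account: inward foreign direct investment in the manufacturing sector 436.9, borrowing by resident firms from foreign banks 445.2; capital account: sale of embassy land to a foreign government 37.2, capital transfers received from emigrants 29.2.)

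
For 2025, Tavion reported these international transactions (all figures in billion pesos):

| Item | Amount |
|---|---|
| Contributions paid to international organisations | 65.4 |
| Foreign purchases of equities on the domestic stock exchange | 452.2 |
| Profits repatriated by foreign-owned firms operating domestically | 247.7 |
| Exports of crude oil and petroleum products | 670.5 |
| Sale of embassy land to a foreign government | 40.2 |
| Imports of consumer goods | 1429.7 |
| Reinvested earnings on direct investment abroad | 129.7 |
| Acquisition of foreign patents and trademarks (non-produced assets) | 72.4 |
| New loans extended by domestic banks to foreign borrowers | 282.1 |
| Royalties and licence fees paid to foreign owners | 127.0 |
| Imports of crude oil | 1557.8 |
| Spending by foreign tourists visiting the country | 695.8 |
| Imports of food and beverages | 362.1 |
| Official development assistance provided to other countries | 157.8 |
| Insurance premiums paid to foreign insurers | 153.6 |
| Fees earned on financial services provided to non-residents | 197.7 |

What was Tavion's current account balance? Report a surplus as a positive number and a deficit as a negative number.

Goods: -1429.7 + 670.5 - 1557.8 - 362.1 = -2679.1
Services: -153.6 + 197.7 - 127.0 + 695.8 = 612.9
Primary income: 129.7 - 247.7 = -118.0
Secondary income: -157.8 - 65.4 = -223.2
Current account = (-2679.1) + 612.9 + (-118.0) + (-223.2) = -2407.4
(Excluded from the current account — financial account: foreign purchases of equities on the domestic stock exchange 452.2, new loans extended by domestic banks to foreign borrowers 282.1; capital account: sale of embassy land to a foreign government 40.2, acquisition of foreign patents and trademarks (non-produced assets) 72.4.)

-2407.4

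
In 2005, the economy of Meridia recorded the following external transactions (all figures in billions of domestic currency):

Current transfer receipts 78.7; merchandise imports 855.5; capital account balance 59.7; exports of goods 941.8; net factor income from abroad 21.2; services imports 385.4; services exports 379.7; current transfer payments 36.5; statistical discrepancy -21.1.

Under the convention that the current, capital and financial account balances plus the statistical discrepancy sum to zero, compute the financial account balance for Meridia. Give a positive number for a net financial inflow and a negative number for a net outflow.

-182.6

Goods balance = 941.8 - 855.5 = 86.3
Services balance = 379.7 - 385.4 = -5.7
Trade balance (goods + services) = 86.3 + (-5.7) = 80.6
Net primary income = 21.2
Net secondary income = 78.7 - 36.5 = 42.2
Current account = 80.6 + 21.2 + 42.2 = 144.0
Financial account = -(144.0 + 59.7 + (-21.1)) = -182.6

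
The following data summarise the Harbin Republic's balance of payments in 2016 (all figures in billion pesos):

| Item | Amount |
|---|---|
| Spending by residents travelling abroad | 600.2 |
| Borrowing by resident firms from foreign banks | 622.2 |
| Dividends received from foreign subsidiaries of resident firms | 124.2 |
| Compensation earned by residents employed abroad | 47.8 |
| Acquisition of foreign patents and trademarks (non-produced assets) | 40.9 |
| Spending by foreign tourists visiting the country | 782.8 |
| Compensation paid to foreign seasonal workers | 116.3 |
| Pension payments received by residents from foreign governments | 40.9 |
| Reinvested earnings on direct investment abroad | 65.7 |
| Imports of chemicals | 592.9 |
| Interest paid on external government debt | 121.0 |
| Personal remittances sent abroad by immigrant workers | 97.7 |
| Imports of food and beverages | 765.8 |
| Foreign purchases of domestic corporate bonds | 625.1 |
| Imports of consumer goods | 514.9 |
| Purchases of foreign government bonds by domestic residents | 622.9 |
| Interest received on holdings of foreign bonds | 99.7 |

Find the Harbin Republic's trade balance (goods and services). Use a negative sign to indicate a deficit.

-1691.0

Goods: -592.9 - 765.8 - 514.9 = -1873.6
Services: 782.8 - 600.2 = 182.6
Trade balance = -1873.6 + 182.6 = -1691.0
(Excluded from the trade balance — financial account: borrowing by resident firms from foreign banks 622.2, foreign purchases of domestic corporate bonds 625.1, purchases of foreign government bonds by domestic residents 622.9; primary income: dividends received from foreign subsidiaries of resident firms 124.2, compensation earned by residents employed abroad 47.8, compensation paid to foreign seasonal workers 116.3, reinvested earnings on direct investment abroad 65.7, interest paid on external government debt 121.0, interest received on holdings of foreign bonds 99.7; capital account: acquisition of foreign patents and trademarks (non-produced assets) 40.9; secondary income: pension payments received by residents from foreign governments 40.9, personal remittances sent abroad by immigrant workers 97.7.)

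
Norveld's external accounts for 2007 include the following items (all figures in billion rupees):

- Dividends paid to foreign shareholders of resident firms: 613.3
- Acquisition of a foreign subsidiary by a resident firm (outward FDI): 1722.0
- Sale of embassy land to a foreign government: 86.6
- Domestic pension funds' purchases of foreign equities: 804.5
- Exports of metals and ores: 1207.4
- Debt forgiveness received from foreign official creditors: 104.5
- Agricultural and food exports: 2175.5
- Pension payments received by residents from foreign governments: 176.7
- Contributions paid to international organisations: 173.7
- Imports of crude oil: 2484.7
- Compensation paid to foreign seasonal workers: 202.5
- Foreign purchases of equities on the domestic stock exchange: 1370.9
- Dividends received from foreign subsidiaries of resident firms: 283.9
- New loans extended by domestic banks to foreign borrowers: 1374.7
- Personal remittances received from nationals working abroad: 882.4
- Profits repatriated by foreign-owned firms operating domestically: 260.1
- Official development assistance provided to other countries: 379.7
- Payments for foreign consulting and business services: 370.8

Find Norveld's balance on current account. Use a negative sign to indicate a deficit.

Goods: 1207.4 + 2175.5 - 2484.7 = 898.2
Services: -370.8
Primary income: -202.5 + 283.9 - 613.3 - 260.1 = -792.0
Secondary income: -173.7 + 882.4 - 379.7 + 176.7 = 505.7
Current account = 898.2 + (-370.8) + (-792.0) + 505.7 = 241.1
(Excluded from the current account — financial account: acquisition of a foreign subsidiary by a resident firm (outward FDI) 1722.0, domestic pension funds' purchases of foreign equities 804.5, foreign purchases of equities on the domestic stock exchange 1370.9, new loans extended by domestic banks to foreign borrowers 1374.7; capital account: sale of embassy land to a foreign government 86.6, debt forgiveness received from foreign official creditors 104.5.)

241.1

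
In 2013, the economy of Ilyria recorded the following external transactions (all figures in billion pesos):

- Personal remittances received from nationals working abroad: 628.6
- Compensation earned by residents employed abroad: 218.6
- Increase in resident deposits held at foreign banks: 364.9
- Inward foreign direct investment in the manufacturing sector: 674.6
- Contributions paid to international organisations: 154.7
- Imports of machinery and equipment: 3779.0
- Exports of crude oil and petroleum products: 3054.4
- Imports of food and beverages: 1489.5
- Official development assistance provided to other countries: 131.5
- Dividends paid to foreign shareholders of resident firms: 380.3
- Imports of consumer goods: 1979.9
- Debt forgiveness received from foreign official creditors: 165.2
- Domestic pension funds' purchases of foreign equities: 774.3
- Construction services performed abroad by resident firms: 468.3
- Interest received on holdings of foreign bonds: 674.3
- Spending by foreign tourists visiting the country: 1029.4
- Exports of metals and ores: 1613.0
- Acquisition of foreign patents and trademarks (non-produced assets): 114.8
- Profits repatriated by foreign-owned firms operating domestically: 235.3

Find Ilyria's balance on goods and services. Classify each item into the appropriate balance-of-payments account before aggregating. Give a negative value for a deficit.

Goods: -3779.0 + 1613.0 - 1979.9 - 1489.5 + 3054.4 = -2581.0
Services: 1029.4 + 468.3 = 1497.7
Trade balance = -2581.0 + 1497.7 = -1083.3
(Excluded from the trade balance — secondary income: personal remittances received from nationals working abroad 628.6, contributions paid to international organisations 154.7, official development assistance provided to other countries 131.5; primary income: compensation earned by residents employed abroad 218.6, dividends paid to foreign shareholders of resident firms 380.3, interest received on holdings of foreign bonds 674.3, profits repatriated by foreign-owned firms operating domestically 235.3; financial account: increase in resident deposits held at foreign banks 364.9, inward foreign direct investment in the manufacturing sector 674.6, domestic pension funds' purchases of foreign equities 774.3; capital account: debt forgiveness received from foreign official creditors 165.2, acquisition of foreign patents and trademarks (non-produced assets) 114.8.)

-1083.3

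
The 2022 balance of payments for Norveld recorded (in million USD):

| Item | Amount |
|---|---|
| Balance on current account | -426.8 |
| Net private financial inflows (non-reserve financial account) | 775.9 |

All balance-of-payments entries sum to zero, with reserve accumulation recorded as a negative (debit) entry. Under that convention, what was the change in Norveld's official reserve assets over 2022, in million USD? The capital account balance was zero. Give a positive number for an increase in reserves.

349.1

Official reserve transactions balance = -((-426.8) + 775.9) = -349.1
An accumulation of reserves is recorded as a debit (negative entry), so the change in the stock of reserves is the negative of that balance.
Change in official reserves = -(-349.1) = 349.1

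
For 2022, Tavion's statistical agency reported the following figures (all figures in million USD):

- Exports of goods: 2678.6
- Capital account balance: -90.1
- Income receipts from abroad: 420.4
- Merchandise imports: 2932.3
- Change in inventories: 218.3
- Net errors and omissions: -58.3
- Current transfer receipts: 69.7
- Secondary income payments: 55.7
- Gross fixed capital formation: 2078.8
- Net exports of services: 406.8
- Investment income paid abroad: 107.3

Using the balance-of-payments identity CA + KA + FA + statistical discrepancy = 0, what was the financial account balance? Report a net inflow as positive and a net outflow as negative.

Goods balance = 2678.6 - 2932.3 = -253.7
Services balance = 406.8
Trade balance (goods + services) = -253.7 + 406.8 = 153.1
Net primary income = 420.4 - 107.3 = 313.1
Net secondary income = 69.7 - 55.7 = 14.0
Current account = 153.1 + 313.1 + 14.0 = 480.2
Financial account = -(480.2 + (-90.1) + (-58.3)) = -331.8

-331.8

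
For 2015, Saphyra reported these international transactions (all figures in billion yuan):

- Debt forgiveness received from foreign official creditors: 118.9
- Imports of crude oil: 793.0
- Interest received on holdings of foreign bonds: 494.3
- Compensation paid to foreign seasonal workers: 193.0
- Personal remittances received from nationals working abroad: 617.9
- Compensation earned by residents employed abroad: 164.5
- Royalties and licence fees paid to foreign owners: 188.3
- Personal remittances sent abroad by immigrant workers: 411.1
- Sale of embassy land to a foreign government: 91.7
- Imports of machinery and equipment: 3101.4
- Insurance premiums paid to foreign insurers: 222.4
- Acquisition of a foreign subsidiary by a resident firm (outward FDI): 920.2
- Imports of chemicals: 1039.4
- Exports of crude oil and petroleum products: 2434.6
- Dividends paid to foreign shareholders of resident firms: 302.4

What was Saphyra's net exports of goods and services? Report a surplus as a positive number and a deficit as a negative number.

Goods: -1039.4 - 793.0 - 3101.4 + 2434.6 = -2499.2
Services: -188.3 - 222.4 = -410.7
Trade balance = -2499.2 + (-410.7) = -2909.9
(Excluded from the trade balance — capital account: debt forgiveness received from foreign official creditors 118.9, sale of embassy land to a foreign government 91.7; primary income: interest received on holdings of foreign bonds 494.3, compensation paid to foreign seasonal workers 193.0, compensation earned by residents employed abroad 164.5, dividends paid to foreign shareholders of resident firms 302.4; secondary income: personal remittances received from nationals working abroad 617.9, personal remittances sent abroad by immigrant workers 411.1; financial account: acquisition of a foreign subsidiary by a resident firm (outward FDI) 920.2.)

-2909.9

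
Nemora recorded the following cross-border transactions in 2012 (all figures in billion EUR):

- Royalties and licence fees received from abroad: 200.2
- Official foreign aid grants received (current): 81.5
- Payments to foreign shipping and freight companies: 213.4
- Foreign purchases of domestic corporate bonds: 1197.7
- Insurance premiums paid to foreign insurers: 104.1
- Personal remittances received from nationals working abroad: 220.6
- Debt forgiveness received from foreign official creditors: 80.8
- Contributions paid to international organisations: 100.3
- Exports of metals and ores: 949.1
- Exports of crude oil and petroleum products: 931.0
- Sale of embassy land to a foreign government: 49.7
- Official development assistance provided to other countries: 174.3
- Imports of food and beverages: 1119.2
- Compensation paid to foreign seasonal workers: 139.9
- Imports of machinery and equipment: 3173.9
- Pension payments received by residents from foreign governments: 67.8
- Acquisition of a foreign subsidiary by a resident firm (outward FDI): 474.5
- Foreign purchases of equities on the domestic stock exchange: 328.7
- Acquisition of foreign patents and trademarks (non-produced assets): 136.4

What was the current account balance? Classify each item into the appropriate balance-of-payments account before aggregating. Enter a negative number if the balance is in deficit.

Goods: 949.1 + 931.0 - 3173.9 - 1119.2 = -2413.0
Services: 200.2 - 104.1 - 213.4 = -117.3
Primary income: -139.9
Secondary income: 81.5 - 100.3 + 220.6 - 174.3 + 67.8 = 95.3
Current account = (-2413.0) + (-117.3) + (-139.9) + 95.3 = -2574.9
(Excluded from the current account — financial account: foreign purchases of domestic corporate bonds 1197.7, acquisition of a foreign subsidiary by a resident firm (outward FDI) 474.5, foreign purchases of equities on the domestic stock exchange 328.7; capital account: debt forgiveness received from foreign official creditors 80.8, sale of embassy land to a foreign government 49.7, acquisition of foreign patents and trademarks (non-produced assets) 136.4.)

-2574.9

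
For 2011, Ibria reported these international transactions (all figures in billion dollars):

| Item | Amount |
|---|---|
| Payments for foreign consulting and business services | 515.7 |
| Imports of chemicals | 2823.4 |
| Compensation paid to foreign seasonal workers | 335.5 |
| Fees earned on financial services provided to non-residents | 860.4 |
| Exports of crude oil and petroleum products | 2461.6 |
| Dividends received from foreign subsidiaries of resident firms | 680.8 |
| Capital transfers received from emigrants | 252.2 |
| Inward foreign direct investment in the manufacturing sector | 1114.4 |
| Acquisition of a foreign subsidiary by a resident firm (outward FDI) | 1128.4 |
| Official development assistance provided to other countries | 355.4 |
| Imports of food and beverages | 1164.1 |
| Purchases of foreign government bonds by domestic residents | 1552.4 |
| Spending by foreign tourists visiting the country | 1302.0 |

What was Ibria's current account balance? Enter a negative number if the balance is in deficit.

Goods: -1164.1 - 2823.4 + 2461.6 = -1525.9
Services: 860.4 - 515.7 + 1302.0 = 1646.7
Primary income: -335.5 + 680.8 = 345.3
Secondary income: -355.4
Current account = (-1525.9) + 1646.7 + 345.3 + (-355.4) = 110.7
(Excluded from the current account — capital account: capital transfers received from emigrants 252.2; financial account: inward foreign direct investment in the manufacturing sector 1114.4, acquisition of a foreign subsidiary by a resident firm (outward FDI) 1128.4, purchases of foreign government bonds by domestic residents 1552.4.)

110.7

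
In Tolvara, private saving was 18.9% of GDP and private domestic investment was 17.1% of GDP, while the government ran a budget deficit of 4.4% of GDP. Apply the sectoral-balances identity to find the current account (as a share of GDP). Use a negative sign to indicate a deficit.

-2.6

By the sectoral-balances identity, CA = (S_private - I) + (T - G).
Private balance = 18.9 - 17.1 = 1.8
Government balance (T - G) = -4.4
CA = 1.8 + (-4.4) = -2.6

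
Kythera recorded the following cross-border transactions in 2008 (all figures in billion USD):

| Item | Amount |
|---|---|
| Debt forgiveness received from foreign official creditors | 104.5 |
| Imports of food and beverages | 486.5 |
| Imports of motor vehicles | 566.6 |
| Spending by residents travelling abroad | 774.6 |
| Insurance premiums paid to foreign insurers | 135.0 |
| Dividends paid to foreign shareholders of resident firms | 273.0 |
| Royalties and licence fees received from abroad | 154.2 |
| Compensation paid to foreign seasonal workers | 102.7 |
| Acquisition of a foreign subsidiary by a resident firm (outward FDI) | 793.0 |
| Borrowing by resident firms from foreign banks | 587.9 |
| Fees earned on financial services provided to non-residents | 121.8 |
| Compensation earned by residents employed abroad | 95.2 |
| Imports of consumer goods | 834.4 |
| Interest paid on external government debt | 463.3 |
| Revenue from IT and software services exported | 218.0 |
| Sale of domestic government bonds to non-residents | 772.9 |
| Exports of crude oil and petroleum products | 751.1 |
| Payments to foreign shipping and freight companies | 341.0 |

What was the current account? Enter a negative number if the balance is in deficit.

-2636.8

Goods: 751.1 - 486.5 - 834.4 - 566.6 = -1136.4
Services: -341.0 + 121.8 + 218.0 - 135.0 - 774.6 + 154.2 = -756.6
Primary income: 95.2 - 273.0 - 463.3 - 102.7 = -743.8
Current account = (-1136.4) + (-756.6) + (-743.8) = -2636.8
(Excluded from the current account — capital account: debt forgiveness received from foreign official creditors 104.5; financial account: acquisition of a foreign subsidiary by a resident firm (outward FDI) 793.0, borrowing by resident firms from foreign banks 587.9, sale of domestic government bonds to non-residents 772.9.)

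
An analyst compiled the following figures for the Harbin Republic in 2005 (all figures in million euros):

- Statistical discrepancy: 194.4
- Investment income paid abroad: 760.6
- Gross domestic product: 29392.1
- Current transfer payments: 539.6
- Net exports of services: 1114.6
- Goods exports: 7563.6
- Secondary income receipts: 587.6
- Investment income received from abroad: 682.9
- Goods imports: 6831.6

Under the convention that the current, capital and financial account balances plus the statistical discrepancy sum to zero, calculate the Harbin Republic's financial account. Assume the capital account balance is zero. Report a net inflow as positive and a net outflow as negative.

-2011.3

Goods balance = 7563.6 - 6831.6 = 732.0
Services balance = 1114.6
Trade balance (goods + services) = 732.0 + 1114.6 = 1846.6
Net primary income = 682.9 - 760.6 = -77.7
Net secondary income = 587.6 - 539.6 = 48.0
Current account = 1846.6 + (-77.7) + 48.0 = 1816.9
Financial account = -(1816.9 + 194.4) = -2011.3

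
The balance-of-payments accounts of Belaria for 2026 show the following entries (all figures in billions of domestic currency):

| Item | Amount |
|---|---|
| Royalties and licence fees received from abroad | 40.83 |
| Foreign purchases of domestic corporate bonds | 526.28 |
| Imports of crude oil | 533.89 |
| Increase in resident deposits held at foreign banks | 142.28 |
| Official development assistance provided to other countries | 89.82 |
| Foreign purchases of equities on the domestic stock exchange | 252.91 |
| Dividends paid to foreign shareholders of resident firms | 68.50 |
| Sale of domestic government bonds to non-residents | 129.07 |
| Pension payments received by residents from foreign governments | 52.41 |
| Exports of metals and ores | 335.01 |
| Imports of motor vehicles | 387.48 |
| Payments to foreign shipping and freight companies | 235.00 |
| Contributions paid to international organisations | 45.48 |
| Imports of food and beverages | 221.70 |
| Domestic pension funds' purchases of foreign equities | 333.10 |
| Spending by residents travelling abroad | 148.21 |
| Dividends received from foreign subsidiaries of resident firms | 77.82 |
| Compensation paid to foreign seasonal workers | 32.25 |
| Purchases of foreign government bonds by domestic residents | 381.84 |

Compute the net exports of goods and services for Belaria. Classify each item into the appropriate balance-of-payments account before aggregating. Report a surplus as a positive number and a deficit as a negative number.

-1150.44

Goods: -221.70 - 533.89 + 335.01 - 387.48 = -808.06
Services: -235.00 - 148.21 + 40.83 = -342.38
Trade balance = -808.06 + (-342.38) = -1150.44
(Excluded from the trade balance — financial account: foreign purchases of domestic corporate bonds 526.28, increase in resident deposits held at foreign banks 142.28, foreign purchases of equities on the domestic stock exchange 252.91, sale of domestic government bonds to non-residents 129.07, domestic pension funds' purchases of foreign equities 333.10, purchases of foreign government bonds by domestic residents 381.84; secondary income: official development assistance provided to other countries 89.82, pension payments received by residents from foreign governments 52.41, contributions paid to international organisations 45.48; primary income: dividends paid to foreign shareholders of resident firms 68.50, dividends received from foreign subsidiaries of resident firms 77.82, compensation paid to foreign seasonal workers 32.25.)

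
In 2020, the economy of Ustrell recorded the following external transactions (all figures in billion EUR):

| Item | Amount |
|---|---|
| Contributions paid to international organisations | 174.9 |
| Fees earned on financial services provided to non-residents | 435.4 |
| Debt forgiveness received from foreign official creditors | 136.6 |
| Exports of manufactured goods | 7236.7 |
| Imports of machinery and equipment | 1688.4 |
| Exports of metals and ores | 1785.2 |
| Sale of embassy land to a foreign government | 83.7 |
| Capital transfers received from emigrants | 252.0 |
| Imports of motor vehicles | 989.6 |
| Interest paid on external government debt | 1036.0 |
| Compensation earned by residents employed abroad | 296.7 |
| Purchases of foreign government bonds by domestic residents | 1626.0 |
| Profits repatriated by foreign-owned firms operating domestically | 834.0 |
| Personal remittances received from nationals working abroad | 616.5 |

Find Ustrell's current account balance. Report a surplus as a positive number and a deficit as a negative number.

Goods: 7236.7 - 1688.4 - 989.6 + 1785.2 = 6343.9
Services: 435.4
Primary income: 296.7 - 834.0 - 1036.0 = -1573.3
Secondary income: 616.5 - 174.9 = 441.6
Current account = 6343.9 + 435.4 + (-1573.3) + 441.6 = 5647.6
(Excluded from the current account — capital account: debt forgiveness received from foreign official creditors 136.6, sale of embassy land to a foreign government 83.7, capital transfers received from emigrants 252.0; financial account: purchases of foreign government bonds by domestic residents 1626.0.)

5647.6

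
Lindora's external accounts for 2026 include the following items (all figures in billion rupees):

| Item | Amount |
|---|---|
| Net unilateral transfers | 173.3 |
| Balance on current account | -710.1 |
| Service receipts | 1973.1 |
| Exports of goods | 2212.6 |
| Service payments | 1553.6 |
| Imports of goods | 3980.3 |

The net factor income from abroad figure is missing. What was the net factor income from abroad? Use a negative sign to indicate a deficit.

Current account = goods balance + services balance + net primary income + net secondary income
Sum of the known components = -1174.9
Net factor income from abroad = CA - (known components) = -710.1 - (-1174.9) = 464.8

464.8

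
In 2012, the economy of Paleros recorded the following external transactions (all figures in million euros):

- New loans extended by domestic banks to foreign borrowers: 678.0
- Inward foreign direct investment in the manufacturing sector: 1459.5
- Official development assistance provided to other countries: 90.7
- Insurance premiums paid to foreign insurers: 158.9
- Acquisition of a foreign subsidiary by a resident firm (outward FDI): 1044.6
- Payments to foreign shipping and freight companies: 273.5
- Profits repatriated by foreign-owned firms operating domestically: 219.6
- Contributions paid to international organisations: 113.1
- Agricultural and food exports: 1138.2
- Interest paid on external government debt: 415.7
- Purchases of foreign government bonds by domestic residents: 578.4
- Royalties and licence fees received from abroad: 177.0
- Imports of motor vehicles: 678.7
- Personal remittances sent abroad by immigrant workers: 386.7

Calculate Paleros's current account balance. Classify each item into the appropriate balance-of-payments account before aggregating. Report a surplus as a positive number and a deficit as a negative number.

Goods: 1138.2 - 678.7 = 459.5
Services: 177.0 - 158.9 - 273.5 = -255.4
Primary income: -415.7 - 219.6 = -635.3
Secondary income: -90.7 - 113.1 - 386.7 = -590.5
Current account = 459.5 + (-255.4) + (-635.3) + (-590.5) = -1021.7
(Excluded from the current account — financial account: new loans extended by domestic banks to foreign borrowers 678.0, inward foreign direct investment in the manufacturing sector 1459.5, acquisition of a foreign subsidiary by a resident firm (outward FDI) 1044.6, purchases of foreign government bonds by domestic residents 578.4.)

-1021.7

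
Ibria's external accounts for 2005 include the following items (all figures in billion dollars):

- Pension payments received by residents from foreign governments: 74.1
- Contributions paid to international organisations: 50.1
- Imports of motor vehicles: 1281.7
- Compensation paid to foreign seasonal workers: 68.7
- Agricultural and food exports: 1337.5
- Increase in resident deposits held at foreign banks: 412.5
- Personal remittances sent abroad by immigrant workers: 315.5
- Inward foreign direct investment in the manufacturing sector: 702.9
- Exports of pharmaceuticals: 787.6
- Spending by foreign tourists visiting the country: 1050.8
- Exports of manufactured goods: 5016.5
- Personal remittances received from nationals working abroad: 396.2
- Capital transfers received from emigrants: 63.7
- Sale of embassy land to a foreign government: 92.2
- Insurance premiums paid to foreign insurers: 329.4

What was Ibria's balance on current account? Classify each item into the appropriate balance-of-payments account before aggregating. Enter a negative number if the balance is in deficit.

Goods: 5016.5 + 787.6 - 1281.7 + 1337.5 = 5859.9
Services: -329.4 + 1050.8 = 721.4
Primary income: -68.7
Secondary income: 74.1 - 50.1 - 315.5 + 396.2 = 104.7
Current account = 5859.9 + 721.4 + (-68.7) + 104.7 = 6617.3
(Excluded from the current account — financial account: increase in resident deposits held at foreign banks 412.5, inward foreign direct investment in the manufacturing sector 702.9; capital account: capital transfers received from emigrants 63.7, sale of embassy land to a foreign government 92.2.)

6617.3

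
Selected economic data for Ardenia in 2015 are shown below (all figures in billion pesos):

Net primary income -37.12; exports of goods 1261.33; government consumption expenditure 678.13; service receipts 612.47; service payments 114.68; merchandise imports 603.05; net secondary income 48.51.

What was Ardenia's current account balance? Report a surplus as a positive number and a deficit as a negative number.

1167.46

Goods balance = 1261.33 - 603.05 = 658.28
Services balance = 612.47 - 114.68 = 497.79
Trade balance (goods + services) = 658.28 + 497.79 = 1156.07
Net primary income = -37.12
Net secondary income = 48.51
Current account = 1156.07 + (-37.12) + 48.51 = 1167.46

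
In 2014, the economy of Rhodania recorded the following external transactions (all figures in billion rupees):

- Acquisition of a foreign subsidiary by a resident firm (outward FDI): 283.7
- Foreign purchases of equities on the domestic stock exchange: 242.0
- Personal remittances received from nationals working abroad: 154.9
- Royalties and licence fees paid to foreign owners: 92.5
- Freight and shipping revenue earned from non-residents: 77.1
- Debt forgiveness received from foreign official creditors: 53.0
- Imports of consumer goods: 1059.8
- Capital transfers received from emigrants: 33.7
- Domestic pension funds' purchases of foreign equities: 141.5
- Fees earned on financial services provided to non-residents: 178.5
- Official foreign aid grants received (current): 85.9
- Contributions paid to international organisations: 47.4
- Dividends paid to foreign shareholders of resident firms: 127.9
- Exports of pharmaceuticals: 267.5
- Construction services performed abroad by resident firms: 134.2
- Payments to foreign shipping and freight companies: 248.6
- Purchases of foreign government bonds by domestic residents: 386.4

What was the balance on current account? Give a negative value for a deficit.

Goods: 267.5 - 1059.8 = -792.3
Services: -92.5 + 134.2 - 248.6 + 77.1 + 178.5 = 48.7
Primary income: -127.9
Secondary income: 85.9 + 154.9 - 47.4 = 193.4
Current account = (-792.3) + 48.7 + (-127.9) + 193.4 = -678.1
(Excluded from the current account — financial account: acquisition of a foreign subsidiary by a resident firm (outward FDI) 283.7, foreign purchases of equities on the domestic stock exchange 242.0, domestic pension funds' purchases of foreign equities 141.5, purchases of foreign government bonds by domestic residents 386.4; capital account: debt forgiveness received from foreign official creditors 53.0, capital transfers received from emigrants 33.7.)

-678.1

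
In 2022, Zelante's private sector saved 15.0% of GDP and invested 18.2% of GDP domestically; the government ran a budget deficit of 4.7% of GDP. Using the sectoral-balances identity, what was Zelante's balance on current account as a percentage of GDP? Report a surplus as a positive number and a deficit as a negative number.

By the sectoral-balances identity, CA = (S_private - I) + (T - G).
Private balance = 15.0 - 18.2 = -3.2
Government balance (T - G) = -4.7
CA = -3.2 + (-4.7) = -7.9

-7.9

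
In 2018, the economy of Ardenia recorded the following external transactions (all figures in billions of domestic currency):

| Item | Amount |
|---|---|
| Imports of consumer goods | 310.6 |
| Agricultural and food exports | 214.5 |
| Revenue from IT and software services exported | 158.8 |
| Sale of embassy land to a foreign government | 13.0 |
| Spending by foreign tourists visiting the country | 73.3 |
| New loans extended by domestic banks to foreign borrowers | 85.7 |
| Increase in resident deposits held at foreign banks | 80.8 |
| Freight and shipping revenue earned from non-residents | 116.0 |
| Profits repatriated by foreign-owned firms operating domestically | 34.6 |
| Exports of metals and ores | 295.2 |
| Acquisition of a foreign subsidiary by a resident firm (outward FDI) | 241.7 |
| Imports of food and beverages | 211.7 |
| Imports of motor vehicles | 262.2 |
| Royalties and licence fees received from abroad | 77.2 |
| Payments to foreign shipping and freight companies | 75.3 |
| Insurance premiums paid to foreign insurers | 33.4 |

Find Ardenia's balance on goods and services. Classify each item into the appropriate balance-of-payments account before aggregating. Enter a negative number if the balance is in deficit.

Goods: 295.2 - 262.2 - 211.7 + 214.5 - 310.6 = -274.8
Services: 77.2 + 73.3 + 158.8 - 75.3 - 33.4 + 116.0 = 316.6
Trade balance = -274.8 + 316.6 = 41.8
(Excluded from the trade balance — capital account: sale of embassy land to a foreign government 13.0; financial account: new loans extended by domestic banks to foreign borrowers 85.7, increase in resident deposits held at foreign banks 80.8, acquisition of a foreign subsidiary by a resident firm (outward FDI) 241.7; primary income: profits repatriated by foreign-owned firms operating domestically 34.6.)

41.8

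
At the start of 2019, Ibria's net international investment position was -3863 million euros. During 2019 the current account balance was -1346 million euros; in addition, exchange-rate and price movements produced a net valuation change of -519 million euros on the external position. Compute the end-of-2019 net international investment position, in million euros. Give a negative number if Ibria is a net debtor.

Change in NIIP = current account + net valuation change = -1346 + (-519) = -1865
End-of-year NIIP = -3863 + (-1865) = -5728

-5728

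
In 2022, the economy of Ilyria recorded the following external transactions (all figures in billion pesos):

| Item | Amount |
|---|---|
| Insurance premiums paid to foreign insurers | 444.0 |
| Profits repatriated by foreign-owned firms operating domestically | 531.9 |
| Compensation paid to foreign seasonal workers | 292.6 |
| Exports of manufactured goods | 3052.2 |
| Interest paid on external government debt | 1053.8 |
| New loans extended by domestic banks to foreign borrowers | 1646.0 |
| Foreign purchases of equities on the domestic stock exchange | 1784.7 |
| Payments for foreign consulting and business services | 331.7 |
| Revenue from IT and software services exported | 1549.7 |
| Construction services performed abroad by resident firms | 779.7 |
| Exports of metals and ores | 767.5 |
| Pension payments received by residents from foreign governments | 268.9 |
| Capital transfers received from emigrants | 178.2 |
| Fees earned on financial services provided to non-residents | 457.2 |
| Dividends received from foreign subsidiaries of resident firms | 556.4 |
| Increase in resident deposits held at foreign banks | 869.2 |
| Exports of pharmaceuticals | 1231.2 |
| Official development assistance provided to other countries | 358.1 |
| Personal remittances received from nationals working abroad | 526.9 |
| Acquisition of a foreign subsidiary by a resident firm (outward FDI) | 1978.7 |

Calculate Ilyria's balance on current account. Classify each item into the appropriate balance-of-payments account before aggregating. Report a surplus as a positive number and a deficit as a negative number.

6177.6

Goods: 3052.2 + 1231.2 + 767.5 = 5050.9
Services: 779.7 + 1549.7 + 457.2 - 444.0 - 331.7 = 2010.9
Primary income: -292.6 + 556.4 - 1053.8 - 531.9 = -1321.9
Secondary income: -358.1 + 268.9 + 526.9 = 437.7
Current account = 5050.9 + 2010.9 + (-1321.9) + 437.7 = 6177.6
(Excluded from the current account — financial account: new loans extended by domestic banks to foreign borrowers 1646.0, foreign purchases of equities on the domestic stock exchange 1784.7, increase in resident deposits held at foreign banks 869.2, acquisition of a foreign subsidiary by a resident firm (outward FDI) 1978.7; capital account: capital transfers received from emigrants 178.2.)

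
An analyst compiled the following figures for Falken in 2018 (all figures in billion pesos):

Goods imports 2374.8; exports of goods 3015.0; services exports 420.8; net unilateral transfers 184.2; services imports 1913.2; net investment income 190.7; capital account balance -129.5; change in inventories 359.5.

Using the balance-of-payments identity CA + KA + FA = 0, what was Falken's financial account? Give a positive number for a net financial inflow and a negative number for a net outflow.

Goods balance = 3015.0 - 2374.8 = 640.2
Services balance = 420.8 - 1913.2 = -1492.4
Trade balance (goods + services) = 640.2 + (-1492.4) = -852.2
Net primary income = 190.7
Net secondary income = 184.2
Current account = -852.2 + 190.7 + 184.2 = -477.3
Financial account = -(-477.3 + (-129.5)) = 606.8

606.8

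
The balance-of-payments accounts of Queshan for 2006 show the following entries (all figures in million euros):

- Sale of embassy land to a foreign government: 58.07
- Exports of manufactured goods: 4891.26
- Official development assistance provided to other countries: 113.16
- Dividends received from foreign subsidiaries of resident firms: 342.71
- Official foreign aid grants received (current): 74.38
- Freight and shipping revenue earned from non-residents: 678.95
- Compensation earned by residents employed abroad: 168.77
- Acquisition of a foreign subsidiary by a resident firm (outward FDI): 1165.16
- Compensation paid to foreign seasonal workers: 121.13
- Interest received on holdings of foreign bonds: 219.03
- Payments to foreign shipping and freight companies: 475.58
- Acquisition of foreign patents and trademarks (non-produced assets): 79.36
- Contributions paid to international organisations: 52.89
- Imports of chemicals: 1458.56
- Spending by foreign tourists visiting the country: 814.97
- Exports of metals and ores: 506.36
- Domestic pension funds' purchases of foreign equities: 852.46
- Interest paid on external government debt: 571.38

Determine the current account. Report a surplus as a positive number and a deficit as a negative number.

Goods: -1458.56 + 506.36 + 4891.26 = 3939.06
Services: 678.95 + 814.97 - 475.58 = 1018.34
Primary income: 342.71 + 219.03 - 121.13 + 168.77 - 571.38 = 38.00
Secondary income: -52.89 - 113.16 + 74.38 = -91.67
Current account = 3939.06 + 1018.34 + 38.00 + (-91.67) = 4903.73
(Excluded from the current account — capital account: sale of embassy land to a foreign government 58.07, acquisition of foreign patents and trademarks (non-produced assets) 79.36; financial account: acquisition of a foreign subsidiary by a resident firm (outward FDI) 1165.16, domestic pension funds' purchases of foreign equities 852.46.)

4903.73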